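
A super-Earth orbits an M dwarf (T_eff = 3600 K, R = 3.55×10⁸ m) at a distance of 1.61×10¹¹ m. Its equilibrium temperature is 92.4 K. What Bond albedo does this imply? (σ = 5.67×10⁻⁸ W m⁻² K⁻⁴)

A ≈ 0.64

L = 4πR_⋆²σT_⋆⁴ = 4π(3.55×10⁸)² × 5.67×10⁻⁸ × (3600)⁴ = 1.51×10²⁵ W.
S = L/(4πd²) = 46.3 W m⁻².
From T_eq⁴ = S(1−A)/(4σ): 1−A = 4σT_eq⁴/S.
1−A = 4 × 5.67×10⁻⁸ × (92.4)⁴ / 46.3 = 0.357.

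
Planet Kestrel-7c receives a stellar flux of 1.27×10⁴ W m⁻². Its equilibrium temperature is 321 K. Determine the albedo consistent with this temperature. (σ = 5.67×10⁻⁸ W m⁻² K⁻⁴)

From T_eq⁴ = S(1−A)/(4σ): 1−A = 4σT_eq⁴/S.
1−A = 4 × 5.67×10⁻⁸ × (321)⁴ / 1.27×10⁴ = 0.190.

A ≈ 0.81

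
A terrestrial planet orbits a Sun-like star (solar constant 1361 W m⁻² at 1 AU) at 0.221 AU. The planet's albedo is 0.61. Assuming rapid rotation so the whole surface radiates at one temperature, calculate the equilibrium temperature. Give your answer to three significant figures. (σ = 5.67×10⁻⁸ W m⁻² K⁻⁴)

T_eq ≈ 468 K

Flux at 0.221 AU: S = 1361/0.221² = 2.79×10⁴ W m⁻².
Energy balance: absorbed = emitted ⇒ πR²·S(1−A) = 4πR²·σT_eq⁴, so T_eq⁴ = S(1−A)/(4σ).
T_eq = [2.79×10⁴ × 0.39 / (4 × 5.67×10⁻⁸)]^(1/4) = (4.79×10¹⁰)^(1/4) = 468 K.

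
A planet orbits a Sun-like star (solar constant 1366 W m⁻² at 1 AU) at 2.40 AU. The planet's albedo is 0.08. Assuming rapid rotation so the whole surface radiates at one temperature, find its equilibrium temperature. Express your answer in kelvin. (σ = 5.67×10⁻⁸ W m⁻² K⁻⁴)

Flux at 2.40 AU: S = 1366/2.40² = 237 W m⁻².
Energy balance: absorbed = emitted ⇒ πR²·S(1−A) = 4πR²·σT_eq⁴, so T_eq⁴ = S(1−A)/(4σ).
T_eq = [237 × 0.92 / (4 × 5.67×10⁻⁸)]^(1/4) = (9.62×10⁸)^(1/4) = 176 K.

T_eq ≈ 176 K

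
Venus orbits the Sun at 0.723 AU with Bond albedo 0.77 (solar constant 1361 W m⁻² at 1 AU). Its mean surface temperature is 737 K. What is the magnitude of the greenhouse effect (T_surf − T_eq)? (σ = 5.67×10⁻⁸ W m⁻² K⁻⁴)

ΔT ≈ 510.3 K

S = 1361/0.723² = 2604 W m⁻².
T_eq = [S(1−A)/(4σ)]^(1/4) = [2604×0.23/(4×5.67×10⁻⁸)]^(1/4) = 226.7 K.
ΔT = T_surf − T_eq = 737 − 226.7.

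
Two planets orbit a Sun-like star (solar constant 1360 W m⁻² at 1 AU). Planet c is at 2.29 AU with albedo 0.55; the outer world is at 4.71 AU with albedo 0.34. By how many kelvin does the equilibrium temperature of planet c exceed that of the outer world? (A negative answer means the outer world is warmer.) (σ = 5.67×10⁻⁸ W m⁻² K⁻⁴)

T_eq = [S₀(1−A)/(4σd²)]^(1/4), so T ∝ (1−A)^(1/4) / √d.
T₁ = [1360×0.45/(4×5.67×10⁻⁸×2.29²)]^(1/4) = 150.61 K.
T₂ = [1360×0.66/(4×5.67×10⁻⁸×4.71²)]^(1/4) = 115.57 K.

ΔT ≈ 35.0 K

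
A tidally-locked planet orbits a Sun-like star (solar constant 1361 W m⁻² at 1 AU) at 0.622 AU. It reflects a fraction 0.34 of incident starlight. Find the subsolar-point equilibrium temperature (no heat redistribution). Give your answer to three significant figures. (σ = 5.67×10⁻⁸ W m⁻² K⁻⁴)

T_ss ≈ 450 K

Flux at 0.622 AU: S = 1361/0.622² = 3520 W m⁻².
At the subsolar point the surface absorbs S(1−A) and emits σT⁴ per unit area — no factor of 4, since only the local patch is in balance.
T = [3520 × 0.66 / 5.67×10⁻⁸]^(1/4) = (4.09×10¹⁰)^(1/4) = 450 K.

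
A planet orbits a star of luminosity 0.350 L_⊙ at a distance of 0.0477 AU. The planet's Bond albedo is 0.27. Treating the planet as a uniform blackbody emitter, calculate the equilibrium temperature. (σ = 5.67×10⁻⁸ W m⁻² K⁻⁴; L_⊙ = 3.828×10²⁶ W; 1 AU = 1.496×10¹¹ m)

d = 0.0477 AU = 7.14×10⁹ m.
L = 0.350 × 3.828×10²⁶ = 1.34×10²⁶ W.
Flux: S = L/(4πd²) = 1.34×10²⁶/(4π×(7.14×10⁹)²) = 2.09×10⁵ W m⁻².
Energy balance: absorbed = emitted ⇒ πR²·S(1−A) = 4πR²·σT_eq⁴, so T_eq⁴ = S(1−A)/(4σ).
T_eq = [2.09×10⁵ × 0.73 / (4 × 5.67×10⁻⁸)]^(1/4) = (6.74×10¹¹)^(1/4) = 906 K.

T_eq ≈ 906 K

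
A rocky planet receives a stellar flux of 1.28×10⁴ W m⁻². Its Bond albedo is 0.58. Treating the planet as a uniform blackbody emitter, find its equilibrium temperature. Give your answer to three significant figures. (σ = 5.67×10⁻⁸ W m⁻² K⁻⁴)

Energy balance: absorbed = emitted ⇒ πR²·S(1−A) = 4πR²·σT_eq⁴, so T_eq⁴ = S(1−A)/(4σ).
T_eq = [1.28×10⁴ × 0.42 / (4 × 5.67×10⁻⁸)]^(1/4) = (2.37×10¹⁰)^(1/4) = 392 K.

T_eq ≈ 392 K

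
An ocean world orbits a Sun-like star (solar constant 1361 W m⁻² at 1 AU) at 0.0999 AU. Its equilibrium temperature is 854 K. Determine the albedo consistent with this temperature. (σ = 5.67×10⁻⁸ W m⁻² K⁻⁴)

Flux at 0.0999 AU: S = 1361/0.0999² = 1.36×10⁵ W m⁻².
From T_eq⁴ = S(1−A)/(4σ): 1−A = 4σT_eq⁴/S.
1−A = 4 × 5.67×10⁻⁸ × (854)⁴ / 1.36×10⁵ = 0.885.

A ≈ 0.12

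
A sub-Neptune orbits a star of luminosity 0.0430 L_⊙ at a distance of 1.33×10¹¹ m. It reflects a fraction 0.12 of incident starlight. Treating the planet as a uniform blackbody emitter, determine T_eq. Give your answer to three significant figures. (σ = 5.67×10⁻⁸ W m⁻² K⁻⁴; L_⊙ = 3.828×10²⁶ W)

T_eq ≈ 130 K

L = 0.0430 × 3.828×10²⁶ = 1.65×10²⁵ W.
Flux: S = L/(4πd²) = 1.65×10²⁵/(4π×(1.33×10¹¹)²) = 74.1 W m⁻².
Energy balance: absorbed = emitted ⇒ πR²·S(1−A) = 4πR²·σT_eq⁴, so T_eq⁴ = S(1−A)/(4σ).
T_eq = [74.1 × 0.88 / (4 × 5.67×10⁻⁸)]^(1/4) = (2.87×10⁸)^(1/4) = 130 K.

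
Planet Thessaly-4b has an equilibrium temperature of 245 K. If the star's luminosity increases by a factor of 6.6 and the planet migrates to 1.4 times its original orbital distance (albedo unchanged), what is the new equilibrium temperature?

T_eq ∝ L^(1/4) · d^(−1/2).
T′ = 245 × 6.6^(1/4) / 1.4^(1/2) = 332 K.

T_eq ≈ 332 K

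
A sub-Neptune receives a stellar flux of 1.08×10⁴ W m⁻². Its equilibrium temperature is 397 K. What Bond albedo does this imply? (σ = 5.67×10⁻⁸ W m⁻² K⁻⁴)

A ≈ 0.48

From T_eq⁴ = S(1−A)/(4σ): 1−A = 4σT_eq⁴/S.
1−A = 4 × 5.67×10⁻⁸ × (397)⁴ / 1.08×10⁴ = 0.522.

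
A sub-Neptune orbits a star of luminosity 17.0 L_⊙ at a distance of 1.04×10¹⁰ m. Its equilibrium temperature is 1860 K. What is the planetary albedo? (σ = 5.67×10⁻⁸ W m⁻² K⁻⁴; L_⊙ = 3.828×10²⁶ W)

A ≈ 0.43

L = 17.0 × 3.828×10²⁶ = 6.51×10²⁷ W.
Flux: S = L/(4πd²) = 6.51×10²⁷/(4π×(1.04×10¹⁰)²) = 4.79×10⁶ W m⁻².
From T_eq⁴ = S(1−A)/(4σ): 1−A = 4σT_eq⁴/S.
1−A = 4 × 5.67×10⁻⁸ × (1860)⁴ / 4.79×10⁶ = 0.567.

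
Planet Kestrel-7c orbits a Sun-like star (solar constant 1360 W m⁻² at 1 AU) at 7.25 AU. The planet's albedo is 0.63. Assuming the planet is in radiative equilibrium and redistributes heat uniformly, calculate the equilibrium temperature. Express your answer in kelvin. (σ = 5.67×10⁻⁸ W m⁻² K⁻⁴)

Flux at 7.25 AU: S = 1360/7.25² = 25.9 W m⁻².
Energy balance: absorbed = emitted ⇒ πR²·S(1−A) = 4πR²·σT_eq⁴, so T_eq⁴ = S(1−A)/(4σ).
T_eq = [25.9 × 0.37 / (4 × 5.67×10⁻⁸)]^(1/4) = (4.22×10⁷)^(1/4) = 80.6 K.

T_eq ≈ 80.6 K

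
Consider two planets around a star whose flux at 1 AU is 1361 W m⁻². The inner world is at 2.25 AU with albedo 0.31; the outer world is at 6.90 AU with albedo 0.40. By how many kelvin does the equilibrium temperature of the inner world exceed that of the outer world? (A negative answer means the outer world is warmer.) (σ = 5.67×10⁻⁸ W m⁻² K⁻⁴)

T_eq = [S₀(1−A)/(4σd²)]^(1/4), so T ∝ (1−A)^(1/4) / √d.
T₁ = [1361×0.69/(4×5.67×10⁻⁸×2.25²)]^(1/4) = 169.11 K.
T₂ = [1361×0.60/(4×5.67×10⁻⁸×6.90²)]^(1/4) = 93.25 K.

ΔT ≈ 75.9 K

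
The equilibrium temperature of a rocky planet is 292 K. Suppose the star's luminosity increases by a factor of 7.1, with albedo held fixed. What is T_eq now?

T_eq ∝ L^(1/4) · d^(−1/2).
T′ = 292 × 7.1^(1/4) = 477 K.

T_eq ≈ 477 K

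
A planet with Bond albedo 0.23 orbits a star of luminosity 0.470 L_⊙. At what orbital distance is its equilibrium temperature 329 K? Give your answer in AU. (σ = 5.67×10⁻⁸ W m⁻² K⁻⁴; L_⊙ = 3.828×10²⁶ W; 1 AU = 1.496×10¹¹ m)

d ≈ 0.431 AU

L = 0.470 × 3.828×10²⁶ = 1.80×10²⁶ W.
From T_eq⁴ = L(1−A)/(16πσd²): d = √[L(1−A)/(16πσT_eq⁴)].
d = √[1.80×10²⁶ × 0.77 / (16π × 5.67×10⁻⁸ × (329)⁴)] = 6.44×10¹⁰ m = 0.431 AU.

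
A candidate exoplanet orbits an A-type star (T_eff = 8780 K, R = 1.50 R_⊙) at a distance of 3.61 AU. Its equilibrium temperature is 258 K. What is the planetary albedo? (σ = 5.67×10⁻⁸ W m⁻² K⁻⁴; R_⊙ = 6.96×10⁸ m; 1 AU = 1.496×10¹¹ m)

R_⋆ = 1.50 × 6.96×10⁸ = 1.04×10⁹ m.
d = 3.61 AU = 5.40×10¹¹ m.
L = 4πR_⋆²σT_⋆⁴ = 4π(1.04×10⁹)² × 5.67×10⁻⁸ × (8780)⁴ = 4.62×10²⁷ W.
S = L/(4πd²) = 1260 W m⁻².
From T_eq⁴ = S(1−A)/(4σ): 1−A = 4σT_eq⁴/S.
1−A = 4 × 5.67×10⁻⁸ × (258)⁴ / 1260 = 0.798.

A ≈ 0.20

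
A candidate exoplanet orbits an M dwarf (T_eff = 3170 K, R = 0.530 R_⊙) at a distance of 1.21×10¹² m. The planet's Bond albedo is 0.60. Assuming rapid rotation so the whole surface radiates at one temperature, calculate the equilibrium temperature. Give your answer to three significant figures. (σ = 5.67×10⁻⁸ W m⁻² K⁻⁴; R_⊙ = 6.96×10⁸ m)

T_eq ≈ 31.1 K

R_⋆ = 0.530 × 6.96×10⁸ = 3.69×10⁸ m.
L = 4πR_⋆²σT_⋆⁴ = 4π(3.69×10⁸)² × 5.67×10⁻⁸ × (3170)⁴ = 9.79×10²⁴ W.
S = L/(4πd²) = 0.532 W m⁻².
Energy balance: absorbed = emitted ⇒ πR²·S(1−A) = 4πR²·σT_eq⁴, so T_eq⁴ = S(1−A)/(4σ).
T_eq = [0.532 × 0.40 / (4 × 5.67×10⁻⁸)]^(1/4) = (9.39×10⁵)^(1/4) = 31.1 K.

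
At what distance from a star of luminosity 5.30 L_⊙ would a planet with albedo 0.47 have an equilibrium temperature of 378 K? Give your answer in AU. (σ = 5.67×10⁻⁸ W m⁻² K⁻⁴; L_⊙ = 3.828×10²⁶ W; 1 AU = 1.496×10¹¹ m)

L = 5.30 × 3.828×10²⁶ = 2.03×10²⁷ W.
From T_eq⁴ = L(1−A)/(16πσd²): d = √[L(1−A)/(16πσT_eq⁴)].
d = √[2.03×10²⁷ × 0.53 / (16π × 5.67×10⁻⁸ × (378)⁴)] = 1.36×10¹¹ m = 0.909 AU.

d ≈ 0.909 AU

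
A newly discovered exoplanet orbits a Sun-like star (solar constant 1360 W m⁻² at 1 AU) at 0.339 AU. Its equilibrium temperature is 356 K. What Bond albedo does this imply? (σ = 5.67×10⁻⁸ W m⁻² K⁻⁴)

A ≈ 0.69

Flux at 0.339 AU: S = 1360/0.339² = 1.18×10⁴ W m⁻².
From T_eq⁴ = S(1−A)/(4σ): 1−A = 4σT_eq⁴/S.
1−A = 4 × 5.67×10⁻⁸ × (356)⁴ / 1.18×10⁴ = 0.308.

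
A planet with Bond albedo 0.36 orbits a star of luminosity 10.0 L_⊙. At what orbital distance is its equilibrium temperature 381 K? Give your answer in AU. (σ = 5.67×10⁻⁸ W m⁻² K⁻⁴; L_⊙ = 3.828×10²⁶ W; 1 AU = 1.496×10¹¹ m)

d ≈ 1.35 AU

L = 10.0 × 3.828×10²⁶ = 3.83×10²⁷ W.
From T_eq⁴ = L(1−A)/(16πσd²): d = √[L(1−A)/(16πσT_eq⁴)].
d = √[3.83×10²⁷ × 0.64 / (16π × 5.67×10⁻⁸ × (381)⁴)] = 2.02×10¹¹ m = 1.35 AU.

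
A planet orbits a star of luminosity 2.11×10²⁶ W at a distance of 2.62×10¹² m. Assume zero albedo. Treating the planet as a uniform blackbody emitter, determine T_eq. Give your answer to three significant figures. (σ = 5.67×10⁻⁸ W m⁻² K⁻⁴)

T_eq ≈ 57.3 K

Flux: S = L/(4πd²) = 2.11×10²⁶/(4π×(2.62×10¹²)²) = 2.45 W m⁻².
Energy balance: absorbed = emitted ⇒ πR²·S(1−A) = 4πR²·σT_eq⁴, so T_eq⁴ = S(1−A)/(4σ).
T_eq = [2.45 × 1.00 / (4 × 5.67×10⁻⁸)]^(1/4) = (1.08×10⁷)^(1/4) = 57.3 K.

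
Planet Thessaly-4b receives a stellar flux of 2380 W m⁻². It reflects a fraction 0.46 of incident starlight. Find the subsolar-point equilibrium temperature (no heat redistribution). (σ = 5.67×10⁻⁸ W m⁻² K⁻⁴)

T_ss ≈ 388 K

At the subsolar point the surface absorbs S(1−A) and emits σT⁴ per unit area — no factor of 4, since only the local patch is in balance.
T = [2380 × 0.54 / 5.67×10⁻⁸]^(1/4) = (2.27×10¹⁰)^(1/4) = 388 K.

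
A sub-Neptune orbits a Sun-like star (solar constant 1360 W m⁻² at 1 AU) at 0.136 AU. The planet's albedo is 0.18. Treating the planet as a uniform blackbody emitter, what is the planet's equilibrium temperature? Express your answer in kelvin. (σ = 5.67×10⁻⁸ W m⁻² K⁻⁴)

Flux at 0.136 AU: S = 1360/0.136² = 7.35×10⁴ W m⁻².
Energy balance: absorbed = emitted ⇒ πR²·S(1−A) = 4πR²·σT_eq⁴, so T_eq⁴ = S(1−A)/(4σ).
T_eq = [7.35×10⁴ × 0.82 / (4 × 5.67×10⁻⁸)]^(1/4) = (2.66×10¹¹)^(1/4) = 718 K.

T_eq ≈ 718 K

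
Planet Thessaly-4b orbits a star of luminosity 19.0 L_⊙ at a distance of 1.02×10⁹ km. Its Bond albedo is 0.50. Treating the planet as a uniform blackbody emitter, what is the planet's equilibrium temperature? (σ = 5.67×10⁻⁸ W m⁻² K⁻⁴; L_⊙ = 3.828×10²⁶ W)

T_eq ≈ 187 K

d = 1.02×10⁹ km = 1.02×10¹² m.
L = 19.0 × 3.828×10²⁶ = 7.27×10²⁷ W.
Flux: S = L/(4πd²) = 7.27×10²⁷/(4π×(1.02×10¹²)²) = 556 W m⁻².
Energy balance: absorbed = emitted ⇒ πR²·S(1−A) = 4πR²·σT_eq⁴, so T_eq⁴ = S(1−A)/(4σ).
T_eq = [556 × 0.50 / (4 × 5.67×10⁻⁸)]^(1/4) = (1.23×10⁹)^(1/4) = 187 K.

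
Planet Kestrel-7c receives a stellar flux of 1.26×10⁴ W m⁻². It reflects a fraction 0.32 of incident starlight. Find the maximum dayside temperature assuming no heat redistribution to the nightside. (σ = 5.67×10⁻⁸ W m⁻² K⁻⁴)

T_ss ≈ 623 K

With no redistribution each surface element balances locally: S(1−A) = σT⁴.
T = [1.26×10⁴ × 0.68 / 5.67×10⁻⁸]^(1/4) = (1.51×10¹¹)^(1/4) = 623 K.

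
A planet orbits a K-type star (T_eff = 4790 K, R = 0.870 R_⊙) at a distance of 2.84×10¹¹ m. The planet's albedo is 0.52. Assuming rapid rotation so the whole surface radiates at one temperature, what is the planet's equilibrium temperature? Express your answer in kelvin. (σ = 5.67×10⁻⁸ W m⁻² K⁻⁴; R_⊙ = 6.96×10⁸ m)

R_⋆ = 0.870 × 6.96×10⁸ = 6.06×10⁸ m.
L = 4πR_⋆²σT_⋆⁴ = 4π(6.06×10⁸)² × 5.67×10⁻⁸ × (4790)⁴ = 1.38×10²⁶ W.
S = L/(4πd²) = 136 W m⁻².
Energy balance: absorbed = emitted ⇒ πR²·S(1−A) = 4πR²·σT_eq⁴, so T_eq⁴ = S(1−A)/(4σ).
T_eq = [136 × 0.48 / (4 × 5.67×10⁻⁸)]^(1/4) = (2.87×10⁸)^(1/4) = 130 K.

T_eq ≈ 130 K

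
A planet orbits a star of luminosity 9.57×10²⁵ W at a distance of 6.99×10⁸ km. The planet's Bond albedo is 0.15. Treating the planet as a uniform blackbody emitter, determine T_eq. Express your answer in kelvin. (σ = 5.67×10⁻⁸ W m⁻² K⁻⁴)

d = 6.99×10⁸ km = 6.99×10¹¹ m.
Flux: S = L/(4πd²) = 9.57×10²⁵/(4π×(6.99×10¹¹)²) = 15.6 W m⁻².
Energy balance: absorbed = emitted ⇒ πR²·S(1−A) = 4πR²·σT_eq⁴, so T_eq⁴ = S(1−A)/(4σ).
T_eq = [15.6 × 0.85 / (4 × 5.67×10⁻⁸)]^(1/4) = (5.84×10⁷)^(1/4) = 87.4 K.

T_eq ≈ 87.4 K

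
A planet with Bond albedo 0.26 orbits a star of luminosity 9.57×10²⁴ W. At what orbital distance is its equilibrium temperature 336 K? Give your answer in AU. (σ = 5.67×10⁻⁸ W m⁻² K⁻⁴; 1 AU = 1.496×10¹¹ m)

d ≈ 0.0933 AU

From T_eq⁴ = L(1−A)/(16πσd²): d = √[L(1−A)/(16πσT_eq⁴)].
d = √[9.57×10²⁴ × 0.74 / (16π × 5.67×10⁻⁸ × (336)⁴)] = 1.40×10¹⁰ m = 0.0933 AU.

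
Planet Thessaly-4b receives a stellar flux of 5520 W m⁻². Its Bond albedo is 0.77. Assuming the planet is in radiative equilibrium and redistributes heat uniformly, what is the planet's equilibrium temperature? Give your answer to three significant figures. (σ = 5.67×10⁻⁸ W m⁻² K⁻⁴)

T_eq ≈ 274 K

Energy balance: absorbed = emitted ⇒ πR²·S(1−A) = 4πR²·σT_eq⁴, so T_eq⁴ = S(1−A)/(4σ).
T_eq = [5520 × 0.23 / (4 × 5.67×10⁻⁸)]^(1/4) = (5.60×10⁹)^(1/4) = 274 K.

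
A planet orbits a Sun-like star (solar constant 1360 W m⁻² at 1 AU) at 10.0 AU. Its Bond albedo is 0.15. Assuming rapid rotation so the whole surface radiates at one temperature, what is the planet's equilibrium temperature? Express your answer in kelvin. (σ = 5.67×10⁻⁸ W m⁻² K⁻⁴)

T_eq ≈ 84.5 K

Flux at 10.0 AU: S = 1360/10.0² = 13.6 W m⁻².
Energy balance: absorbed = emitted ⇒ πR²·S(1−A) = 4πR²·σT_eq⁴, so T_eq⁴ = S(1−A)/(4σ).
T_eq = [13.6 × 0.85 / (4 × 5.67×10⁻⁸)]^(1/4) = (5.10×10⁷)^(1/4) = 84.5 K.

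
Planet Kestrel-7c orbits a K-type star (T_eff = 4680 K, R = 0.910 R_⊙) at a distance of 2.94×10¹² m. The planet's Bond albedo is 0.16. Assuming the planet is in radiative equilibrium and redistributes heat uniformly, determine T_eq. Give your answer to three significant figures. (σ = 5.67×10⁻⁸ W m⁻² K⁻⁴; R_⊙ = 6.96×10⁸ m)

T_eq ≈ 46.5 K

R_⋆ = 0.910 × 6.96×10⁸ = 6.33×10⁸ m.
L = 4πR_⋆²σT_⋆⁴ = 4π(6.33×10⁸)² × 5.67×10⁻⁸ × (4680)⁴ = 1.37×10²⁶ W.
S = L/(4πd²) = 1.26 W m⁻².
Energy balance: absorbed = emitted ⇒ πR²·S(1−A) = 4πR²·σT_eq⁴, so T_eq⁴ = S(1−A)/(4σ).
T_eq = [1.26 × 0.84 / (4 × 5.67×10⁻⁸)]^(1/4) = (4.68×10⁶)^(1/4) = 46.5 K.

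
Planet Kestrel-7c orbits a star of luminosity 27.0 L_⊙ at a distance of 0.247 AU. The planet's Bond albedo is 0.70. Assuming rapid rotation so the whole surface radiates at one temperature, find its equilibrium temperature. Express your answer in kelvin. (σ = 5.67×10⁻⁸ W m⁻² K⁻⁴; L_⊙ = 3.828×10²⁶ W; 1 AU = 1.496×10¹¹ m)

d = 0.247 AU = 3.70×10¹⁰ m.
L = 27.0 × 3.828×10²⁶ = 1.03×10²⁸ W.
Flux: S = L/(4πd²) = 1.03×10²⁸/(4π×(3.70×10¹⁰)²) = 6.02×10⁵ W m⁻².
Energy balance: absorbed = emitted ⇒ πR²·S(1−A) = 4πR²·σT_eq⁴, so T_eq⁴ = S(1−A)/(4σ).
T_eq = [6.02×10⁵ × 0.30 / (4 × 5.67×10⁻⁸)]^(1/4) = (7.97×10¹¹)^(1/4) = 945 K.

T_eq ≈ 945 K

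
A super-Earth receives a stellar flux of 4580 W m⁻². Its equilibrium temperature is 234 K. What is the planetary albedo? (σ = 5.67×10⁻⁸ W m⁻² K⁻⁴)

A ≈ 0.85

From T_eq⁴ = S(1−A)/(4σ): 1−A = 4σT_eq⁴/S.
1−A = 4 × 5.67×10⁻⁸ × (234)⁴ / 4580 = 0.148.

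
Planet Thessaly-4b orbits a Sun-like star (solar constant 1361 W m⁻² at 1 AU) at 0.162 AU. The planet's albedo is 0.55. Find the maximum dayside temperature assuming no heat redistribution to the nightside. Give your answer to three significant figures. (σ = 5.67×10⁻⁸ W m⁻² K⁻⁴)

Flux at 0.162 AU: S = 1361/0.162² = 5.19×10⁴ W m⁻².
With no redistribution each surface element balances locally: S(1−A) = σT⁴.
T = [5.19×10⁴ × 0.45 / 5.67×10⁻⁸]^(1/4) = (4.12×10¹¹)^(1/4) = 801 K.

T_ss ≈ 801 K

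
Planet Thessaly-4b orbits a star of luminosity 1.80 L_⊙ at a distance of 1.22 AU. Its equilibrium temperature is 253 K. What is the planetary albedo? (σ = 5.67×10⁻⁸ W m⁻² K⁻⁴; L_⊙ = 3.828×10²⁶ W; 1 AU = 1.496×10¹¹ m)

A ≈ 0.44

d = 1.22 AU = 1.83×10¹¹ m.
L = 1.80 × 3.828×10²⁶ = 6.89×10²⁶ W.
Flux: S = L/(4πd²) = 6.89×10²⁶/(4π×(1.83×10¹¹)²) = 1650 W m⁻².
From T_eq⁴ = S(1−A)/(4σ): 1−A = 4σT_eq⁴/S.
1−A = 4 × 5.67×10⁻⁸ × (253)⁴ / 1650 = 0.565.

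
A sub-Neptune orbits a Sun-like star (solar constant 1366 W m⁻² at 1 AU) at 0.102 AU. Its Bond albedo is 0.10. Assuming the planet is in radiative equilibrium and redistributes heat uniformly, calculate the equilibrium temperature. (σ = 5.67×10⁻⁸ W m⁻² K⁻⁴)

Flux at 0.102 AU: S = 1366/0.102² = 1.31×10⁵ W m⁻².
Energy balance: absorbed = emitted ⇒ πR²·S(1−A) = 4πR²·σT_eq⁴, so T_eq⁴ = S(1−A)/(4σ).
T_eq = [1.31×10⁵ × 0.90 / (4 × 5.67×10⁻⁸)]^(1/4) = (5.21×10¹¹)^(1/4) = 850 K.

T_eq ≈ 850 K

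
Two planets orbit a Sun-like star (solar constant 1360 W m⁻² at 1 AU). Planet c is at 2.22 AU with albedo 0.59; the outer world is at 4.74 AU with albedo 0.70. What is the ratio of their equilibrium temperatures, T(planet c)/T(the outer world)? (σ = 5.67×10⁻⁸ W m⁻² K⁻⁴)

T_eq = [S₀(1−A)/(4σd²)]^(1/4), so T ∝ (1−A)^(1/4) / √d.
T₁ = [1360×0.41/(4×5.67×10⁻⁸×2.22²)]^(1/4) = 149.45 K.
T₂ = [1360×0.30/(4×5.67×10⁻⁸×4.74²)]^(1/4) = 94.59 K.

T₁/T₂ ≈ 1.580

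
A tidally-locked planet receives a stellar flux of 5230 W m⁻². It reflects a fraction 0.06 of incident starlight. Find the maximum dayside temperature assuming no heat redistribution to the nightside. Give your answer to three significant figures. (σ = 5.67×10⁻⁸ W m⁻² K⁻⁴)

With no redistribution each surface element balances locally: S(1−A) = σT⁴.
T = [5230 × 0.94 / 5.67×10⁻⁸]^(1/4) = (8.67×10¹⁰)^(1/4) = 543 K.

T_ss ≈ 543 K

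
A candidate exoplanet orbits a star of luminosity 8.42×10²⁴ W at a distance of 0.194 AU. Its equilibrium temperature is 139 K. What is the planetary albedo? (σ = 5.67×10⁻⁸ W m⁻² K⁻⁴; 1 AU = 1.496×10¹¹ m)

d = 0.194 AU = 2.90×10¹⁰ m.
Flux: S = L/(4πd²) = 8.42×10²⁴/(4π×(2.90×10¹⁰)²) = 795 W m⁻².
From T_eq⁴ = S(1−A)/(4σ): 1−A = 4σT_eq⁴/S.
1−A = 4 × 5.67×10⁻⁸ × (139)⁴ / 795 = 0.106.

A ≈ 0.89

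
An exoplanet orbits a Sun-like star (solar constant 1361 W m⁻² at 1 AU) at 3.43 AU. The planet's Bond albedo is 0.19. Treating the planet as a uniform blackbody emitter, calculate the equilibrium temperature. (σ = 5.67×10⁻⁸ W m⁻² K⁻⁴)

Flux at 3.43 AU: S = 1361/3.43² = 116 W m⁻².
Energy balance: absorbed = emitted ⇒ πR²·S(1−A) = 4πR²·σT_eq⁴, so T_eq⁴ = S(1−A)/(4σ).
T_eq = [116 × 0.81 / (4 × 5.67×10⁻⁸)]^(1/4) = (4.13×10⁸)^(1/4) = 143 K.

T_eq ≈ 143 K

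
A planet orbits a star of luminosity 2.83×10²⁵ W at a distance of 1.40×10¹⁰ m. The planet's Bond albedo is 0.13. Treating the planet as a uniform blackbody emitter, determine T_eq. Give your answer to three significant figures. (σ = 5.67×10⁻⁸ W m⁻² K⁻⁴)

T_eq ≈ 458 K

Flux: S = L/(4πd²) = 2.83×10²⁵/(4π×(1.40×10¹⁰)²) = 1.15×10⁴ W m⁻².
Energy balance: absorbed = emitted ⇒ πR²·S(1−A) = 4πR²·σT_eq⁴, so T_eq⁴ = S(1−A)/(4σ).
T_eq = [1.15×10⁴ × 0.87 / (4 × 5.67×10⁻⁸)]^(1/4) = (4.41×10¹⁰)^(1/4) = 458 K.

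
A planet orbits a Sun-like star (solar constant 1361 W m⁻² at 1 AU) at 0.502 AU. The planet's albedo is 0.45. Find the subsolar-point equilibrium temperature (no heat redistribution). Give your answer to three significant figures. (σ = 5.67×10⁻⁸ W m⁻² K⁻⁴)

Flux at 0.502 AU: S = 1361/0.502² = 5400 W m⁻².
At the subsolar point the surface absorbs S(1−A) and emits σT⁴ per unit area — no factor of 4, since only the local patch is in balance.
T = [5400 × 0.55 / 5.67×10⁻⁸]^(1/4) = (5.24×10¹⁰)^(1/4) = 478 K.

T_ss ≈ 478 K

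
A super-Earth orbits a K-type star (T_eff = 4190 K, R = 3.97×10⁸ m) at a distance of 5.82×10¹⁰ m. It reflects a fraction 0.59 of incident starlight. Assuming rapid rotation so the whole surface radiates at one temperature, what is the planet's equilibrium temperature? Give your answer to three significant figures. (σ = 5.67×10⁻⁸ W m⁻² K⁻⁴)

T_eq ≈ 196 K

L = 4πR_⋆²σT_⋆⁴ = 4π(3.97×10⁸)² × 5.67×10⁻⁸ × (4190)⁴ = 3.46×10²⁵ W.
S = L/(4πd²) = 813 W m⁻².
Energy balance: absorbed = emitted ⇒ πR²·S(1−A) = 4πR²·σT_eq⁴, so T_eq⁴ = S(1−A)/(4σ).
T_eq = [813 × 0.41 / (4 × 5.67×10⁻⁸)]^(1/4) = (1.47×10⁹)^(1/4) = 196 K.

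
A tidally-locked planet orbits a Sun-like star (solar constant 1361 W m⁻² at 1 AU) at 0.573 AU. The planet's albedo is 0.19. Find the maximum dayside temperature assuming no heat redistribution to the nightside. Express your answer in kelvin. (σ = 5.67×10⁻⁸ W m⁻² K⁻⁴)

T_ss ≈ 493 K

Flux at 0.573 AU: S = 1361/0.573² = 4150 W m⁻².
With no redistribution each surface element balances locally: S(1−A) = σT⁴.
T = [4150 × 0.81 / 5.67×10⁻⁸]^(1/4) = (5.92×10¹⁰)^(1/4) = 493 K.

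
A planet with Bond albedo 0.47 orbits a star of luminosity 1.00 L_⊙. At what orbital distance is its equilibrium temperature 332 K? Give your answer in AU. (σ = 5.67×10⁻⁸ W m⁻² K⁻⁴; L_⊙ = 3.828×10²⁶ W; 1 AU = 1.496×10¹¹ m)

d ≈ 0.512 AU

L = 1.00 × 3.828×10²⁶ = 3.83×10²⁶ W.
From T_eq⁴ = L(1−A)/(16πσd²): d = √[L(1−A)/(16πσT_eq⁴)].
d = √[3.83×10²⁶ × 0.53 / (16π × 5.67×10⁻⁸ × (332)⁴)] = 7.65×10¹⁰ m = 0.512 AU.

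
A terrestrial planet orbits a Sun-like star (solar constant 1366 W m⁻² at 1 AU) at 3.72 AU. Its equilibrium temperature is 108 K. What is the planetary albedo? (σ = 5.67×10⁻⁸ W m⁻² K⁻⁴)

A ≈ 0.69

Flux at 3.72 AU: S = 1366/3.72² = 98.7 W m⁻².
From T_eq⁴ = S(1−A)/(4σ): 1−A = 4σT_eq⁴/S.
1−A = 4 × 5.67×10⁻⁸ × (108)⁴ / 98.7 = 0.313.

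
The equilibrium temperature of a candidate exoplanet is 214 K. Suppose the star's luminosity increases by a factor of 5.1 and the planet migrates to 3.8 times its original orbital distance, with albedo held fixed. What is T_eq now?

T_eq ∝ L^(1/4) · d^(−1/2).
T′ = 214 × 5.1^(1/4) / 3.8^(1/2) = 165 K.

T_eq ≈ 165 K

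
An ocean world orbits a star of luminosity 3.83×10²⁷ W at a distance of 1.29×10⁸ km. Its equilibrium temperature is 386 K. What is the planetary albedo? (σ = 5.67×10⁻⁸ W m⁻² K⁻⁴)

d = 1.29×10⁸ km = 1.29×10¹¹ m.
Flux: S = L/(4πd²) = 3.83×10²⁷/(4π×(1.29×10¹¹)²) = 1.83×10⁴ W m⁻².
From T_eq⁴ = S(1−A)/(4σ): 1−A = 4σT_eq⁴/S.
1−A = 4 × 5.67×10⁻⁸ × (386)⁴ / 1.83×10⁴ = 0.275.

A ≈ 0.73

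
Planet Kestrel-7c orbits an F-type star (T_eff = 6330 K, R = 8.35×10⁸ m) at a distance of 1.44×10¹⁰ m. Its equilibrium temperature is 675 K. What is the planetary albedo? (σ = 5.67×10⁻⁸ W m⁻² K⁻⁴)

A ≈ 0.85

L = 4πR_⋆²σT_⋆⁴ = 4π(8.35×10⁸)² × 5.67×10⁻⁸ × (6330)⁴ = 7.98×10²⁶ W.
S = L/(4πd²) = 3.06×10⁵ W m⁻².
From T_eq⁴ = S(1−A)/(4σ): 1−A = 4σT_eq⁴/S.
1−A = 4 × 5.67×10⁻⁸ × (675)⁴ / 3.06×10⁵ = 0.154.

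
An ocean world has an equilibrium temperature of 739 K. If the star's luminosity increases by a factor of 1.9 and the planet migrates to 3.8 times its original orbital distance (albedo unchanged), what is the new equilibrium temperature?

T_eq ∝ L^(1/4) · d^(−1/2).
T′ = 739 × 1.9^(1/4) / 3.8^(1/2) = 445 K.

T_eq ≈ 445 K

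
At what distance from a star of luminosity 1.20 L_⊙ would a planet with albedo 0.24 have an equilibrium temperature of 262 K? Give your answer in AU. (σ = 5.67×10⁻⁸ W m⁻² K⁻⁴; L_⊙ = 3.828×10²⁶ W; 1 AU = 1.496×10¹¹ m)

d ≈ 1.08 AU

L = 1.20 × 3.828×10²⁶ = 4.59×10²⁶ W.
From T_eq⁴ = L(1−A)/(16πσd²): d = √[L(1−A)/(16πσT_eq⁴)].
d = √[4.59×10²⁶ × 0.76 / (16π × 5.67×10⁻⁸ × (262)⁴)] = 1.61×10¹¹ m = 1.08 AU.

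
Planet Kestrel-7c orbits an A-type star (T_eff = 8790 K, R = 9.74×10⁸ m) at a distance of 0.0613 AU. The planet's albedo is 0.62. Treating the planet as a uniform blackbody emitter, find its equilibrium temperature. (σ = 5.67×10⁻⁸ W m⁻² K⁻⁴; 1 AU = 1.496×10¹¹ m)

T_eq ≈ 1590 K

d = 0.0613 AU = 9.17×10⁹ m.
L = 4πR_⋆²σT_⋆⁴ = 4π(9.74×10⁸)² × 5.67×10⁻⁸ × (8790)⁴ = 4.04×10²⁷ W.
S = L/(4πd²) = 3.82×10⁶ W m⁻².
Energy balance: absorbed = emitted ⇒ πR²·S(1−A) = 4πR²·σT_eq⁴, so T_eq⁴ = S(1−A)/(4σ).
T_eq = [3.82×10⁶ × 0.38 / (4 × 5.67×10⁻⁸)]^(1/4) = (6.40×10¹²)^(1/4) = 1590 K.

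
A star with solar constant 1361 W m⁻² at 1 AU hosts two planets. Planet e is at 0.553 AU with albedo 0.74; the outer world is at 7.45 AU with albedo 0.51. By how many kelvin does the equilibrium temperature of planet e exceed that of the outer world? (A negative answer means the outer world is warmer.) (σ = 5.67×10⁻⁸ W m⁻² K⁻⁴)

T_eq = [S₀(1−A)/(4σd²)]^(1/4), so T ∝ (1−A)^(1/4) / √d.
T₁ = [1361×0.26/(4×5.67×10⁻⁸×0.553²)]^(1/4) = 267.26 K.
T₂ = [1361×0.49/(4×5.67×10⁻⁸×7.45²)]^(1/4) = 85.31 K.

ΔT ≈ 181.9 K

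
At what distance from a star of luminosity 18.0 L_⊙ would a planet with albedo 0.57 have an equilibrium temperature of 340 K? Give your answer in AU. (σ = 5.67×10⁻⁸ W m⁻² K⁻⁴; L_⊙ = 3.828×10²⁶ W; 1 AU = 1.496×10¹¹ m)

d ≈ 1.86 AU

L = 18.0 × 3.828×10²⁶ = 6.89×10²⁷ W.
From T_eq⁴ = L(1−A)/(16πσd²): d = √[L(1−A)/(16πσT_eq⁴)].
d = √[6.89×10²⁷ × 0.43 / (16π × 5.67×10⁻⁸ × (340)⁴)] = 2.79×10¹¹ m = 1.86 AU.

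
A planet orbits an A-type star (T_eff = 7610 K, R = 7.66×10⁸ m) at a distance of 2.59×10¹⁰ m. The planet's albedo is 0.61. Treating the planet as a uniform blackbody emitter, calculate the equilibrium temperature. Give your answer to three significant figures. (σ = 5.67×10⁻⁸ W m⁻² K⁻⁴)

T_eq ≈ 731 K

L = 4πR_⋆²σT_⋆⁴ = 4π(7.66×10⁸)² × 5.67×10⁻⁸ × (7610)⁴ = 1.40×10²⁷ W.
S = L/(4πd²) = 1.66×10⁵ W m⁻².
Energy balance: absorbed = emitted ⇒ πR²·S(1−A) = 4πR²·σT_eq⁴, so T_eq⁴ = S(1−A)/(4σ).
T_eq = [1.66×10⁵ × 0.39 / (4 × 5.67×10⁻⁸)]^(1/4) = (2.86×10¹¹)^(1/4) = 731 K.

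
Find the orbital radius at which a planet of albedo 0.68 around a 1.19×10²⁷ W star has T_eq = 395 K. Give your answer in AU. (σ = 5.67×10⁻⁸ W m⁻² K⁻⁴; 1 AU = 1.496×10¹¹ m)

d ≈ 0.495 AU

From T_eq⁴ = L(1−A)/(16πσd²): d = √[L(1−A)/(16πσT_eq⁴)].
d = √[1.19×10²⁷ × 0.32 / (16π × 5.67×10⁻⁸ × (395)⁴)] = 7.41×10¹⁰ m = 0.495 AU.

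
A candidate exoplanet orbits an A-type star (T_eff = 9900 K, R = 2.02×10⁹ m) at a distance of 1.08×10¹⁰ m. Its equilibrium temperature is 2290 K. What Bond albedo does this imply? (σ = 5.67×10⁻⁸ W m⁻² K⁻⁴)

A ≈ 0.67

L = 4πR_⋆²σT_⋆⁴ = 4π(2.02×10⁹)² × 5.67×10⁻⁸ × (9900)⁴ = 2.79×10²⁸ W.
S = L/(4πd²) = 1.91×10⁷ W m⁻².
From T_eq⁴ = S(1−A)/(4σ): 1−A = 4σT_eq⁴/S.
1−A = 4 × 5.67×10⁻⁸ × (2290)⁴ / 1.91×10⁷ = 0.327.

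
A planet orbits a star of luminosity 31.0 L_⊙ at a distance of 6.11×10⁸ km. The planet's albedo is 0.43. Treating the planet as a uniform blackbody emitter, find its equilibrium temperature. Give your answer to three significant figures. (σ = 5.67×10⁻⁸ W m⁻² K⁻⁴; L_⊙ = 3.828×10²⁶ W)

T_eq ≈ 282 K

d = 6.11×10⁸ km = 6.11×10¹¹ m.
L = 31.0 × 3.828×10²⁶ = 1.19×10²⁸ W.
Flux: S = L/(4πd²) = 1.19×10²⁸/(4π×(6.11×10¹¹)²) = 2530 W m⁻².
Energy balance: absorbed = emitted ⇒ πR²·S(1−A) = 4πR²·σT_eq⁴, so T_eq⁴ = S(1−A)/(4σ).
T_eq = [2530 × 0.57 / (4 × 5.67×10⁻⁸)]^(1/4) = (6.36×10⁹)^(1/4) = 282 K.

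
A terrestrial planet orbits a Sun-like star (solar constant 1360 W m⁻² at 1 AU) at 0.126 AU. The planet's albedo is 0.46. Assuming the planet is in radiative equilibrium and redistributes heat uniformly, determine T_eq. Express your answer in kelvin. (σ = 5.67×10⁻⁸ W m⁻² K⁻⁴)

T_eq ≈ 672 K

Flux at 0.126 AU: S = 1360/0.126² = 8.57×10⁴ W m⁻².
Energy balance: absorbed = emitted ⇒ πR²·S(1−A) = 4πR²·σT_eq⁴, so T_eq⁴ = S(1−A)/(4σ).
T_eq = [8.57×10⁴ × 0.54 / (4 × 5.67×10⁻⁸)]^(1/4) = (2.04×10¹¹)^(1/4) = 672 K.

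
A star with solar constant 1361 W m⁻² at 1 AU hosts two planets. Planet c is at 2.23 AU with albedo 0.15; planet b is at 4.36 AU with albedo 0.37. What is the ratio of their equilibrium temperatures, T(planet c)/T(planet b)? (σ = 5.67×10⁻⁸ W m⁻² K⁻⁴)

T₁/T₂ ≈ 1.507

T_eq = [S₀(1−A)/(4σd²)]^(1/4), so T ∝ (1−A)^(1/4) / √d.
T₁ = [1361×0.85/(4×5.67×10⁻⁸×2.23²)]^(1/4) = 178.96 K.
T₂ = [1361×0.63/(4×5.67×10⁻⁸×4.36²)]^(1/4) = 118.75 K.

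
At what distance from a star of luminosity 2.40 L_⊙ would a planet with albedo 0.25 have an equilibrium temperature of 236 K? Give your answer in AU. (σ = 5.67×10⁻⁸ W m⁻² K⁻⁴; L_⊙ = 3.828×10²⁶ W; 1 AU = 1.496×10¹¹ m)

d ≈ 1.87 AU

L = 2.40 × 3.828×10²⁶ = 9.19×10²⁶ W.
From T_eq⁴ = L(1−A)/(16πσd²): d = √[L(1−A)/(16πσT_eq⁴)].
d = √[9.19×10²⁶ × 0.75 / (16π × 5.67×10⁻⁸ × (236)⁴)] = 2.79×10¹¹ m = 1.87 AU.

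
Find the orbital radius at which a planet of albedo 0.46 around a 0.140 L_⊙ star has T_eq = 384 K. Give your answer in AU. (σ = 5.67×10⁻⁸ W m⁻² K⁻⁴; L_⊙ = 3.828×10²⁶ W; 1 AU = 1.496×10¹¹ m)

L = 0.140 × 3.828×10²⁶ = 5.36×10²⁵ W.
From T_eq⁴ = L(1−A)/(16πσd²): d = √[L(1−A)/(16πσT_eq⁴)].
d = √[5.36×10²⁵ × 0.54 / (16π × 5.67×10⁻⁸ × (384)⁴)] = 2.16×10¹⁰ m = 0.144 AU.

d ≈ 0.144 AU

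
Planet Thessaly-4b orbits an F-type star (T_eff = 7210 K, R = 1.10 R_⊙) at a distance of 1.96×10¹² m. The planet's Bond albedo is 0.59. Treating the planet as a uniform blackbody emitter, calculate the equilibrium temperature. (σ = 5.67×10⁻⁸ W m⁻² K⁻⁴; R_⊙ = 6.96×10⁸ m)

R_⋆ = 1.10 × 6.96×10⁸ = 7.66×10⁸ m.
L = 4πR_⋆²σT_⋆⁴ = 4π(7.66×10⁸)² × 5.67×10⁻⁸ × (7210)⁴ = 1.13×10²⁷ W.
S = L/(4πd²) = 23.4 W m⁻².
Energy balance: absorbed = emitted ⇒ πR²·S(1−A) = 4πR²·σT_eq⁴, so T_eq⁴ = S(1−A)/(4σ).
T_eq = [23.4 × 0.41 / (4 × 5.67×10⁻⁸)]^(1/4) = (4.23×10⁷)^(1/4) = 80.6 K.

T_eq ≈ 80.6 K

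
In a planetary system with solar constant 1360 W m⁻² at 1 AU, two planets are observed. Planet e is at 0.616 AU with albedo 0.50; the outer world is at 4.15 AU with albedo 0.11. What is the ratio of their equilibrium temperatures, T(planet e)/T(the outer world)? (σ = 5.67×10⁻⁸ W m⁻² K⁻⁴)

T₁/T₂ ≈ 2.247

T_eq = [S₀(1−A)/(4σd²)]^(1/4), so T ∝ (1−A)^(1/4) / √d.
T₁ = [1360×0.50/(4×5.67×10⁻⁸×0.616²)]^(1/4) = 298.14 K.
T₂ = [1360×0.89/(4×5.67×10⁻⁸×4.15²)]^(1/4) = 132.68 K.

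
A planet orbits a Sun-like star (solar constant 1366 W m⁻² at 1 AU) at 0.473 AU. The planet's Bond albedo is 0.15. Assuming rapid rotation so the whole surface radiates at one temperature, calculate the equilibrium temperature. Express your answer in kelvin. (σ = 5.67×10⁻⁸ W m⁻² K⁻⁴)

Flux at 0.473 AU: S = 1366/0.473² = 6110 W m⁻².
Energy balance: absorbed = emitted ⇒ πR²·S(1−A) = 4πR²·σT_eq⁴, so T_eq⁴ = S(1−A)/(4σ).
T_eq = [6110 × 0.85 / (4 × 5.67×10⁻⁸)]^(1/4) = (2.29×10¹⁰)^(1/4) = 389 K.

T_eq ≈ 389 K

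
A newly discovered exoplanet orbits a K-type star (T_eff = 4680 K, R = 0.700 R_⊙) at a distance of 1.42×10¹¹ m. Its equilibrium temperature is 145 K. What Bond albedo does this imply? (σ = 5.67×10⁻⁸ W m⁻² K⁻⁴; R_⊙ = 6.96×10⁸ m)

R_⋆ = 0.700 × 6.96×10⁸ = 4.87×10⁸ m.
L = 4πR_⋆²σT_⋆⁴ = 4π(4.87×10⁸)² × 5.67×10⁻⁸ × (4680)⁴ = 8.11×10²⁵ W.
S = L/(4πd²) = 320 W m⁻².
From T_eq⁴ = S(1−A)/(4σ): 1−A = 4σT_eq⁴/S.
1−A = 4 × 5.67×10⁻⁸ × (145)⁴ / 320 = 0.313.

A ≈ 0.69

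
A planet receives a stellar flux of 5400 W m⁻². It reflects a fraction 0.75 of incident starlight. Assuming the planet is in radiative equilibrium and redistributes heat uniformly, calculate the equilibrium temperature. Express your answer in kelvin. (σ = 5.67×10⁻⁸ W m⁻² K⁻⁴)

T_eq ≈ 278 K

Energy balance: absorbed = emitted ⇒ πR²·S(1−A) = 4πR²·σT_eq⁴, so T_eq⁴ = S(1−A)/(4σ).
T_eq = [5400 × 0.25 / (4 × 5.67×10⁻⁸)]^(1/4) = (5.95×10⁹)^(1/4) = 278 K.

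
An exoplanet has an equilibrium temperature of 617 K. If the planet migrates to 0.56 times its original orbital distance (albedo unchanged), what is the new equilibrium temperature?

T_eq ≈ 825 K

T_eq ∝ L^(1/4) · d^(−1/2).
T′ = 617 / 0.56^(1/2) = 825 K.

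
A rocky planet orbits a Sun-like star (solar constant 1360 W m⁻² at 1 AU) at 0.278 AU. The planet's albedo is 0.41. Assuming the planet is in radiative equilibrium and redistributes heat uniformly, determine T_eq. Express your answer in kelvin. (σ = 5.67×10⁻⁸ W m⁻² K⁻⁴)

T_eq ≈ 463 K

Flux at 0.278 AU: S = 1360/0.278² = 1.76×10⁴ W m⁻².
Energy balance: absorbed = emitted ⇒ πR²·S(1−A) = 4πR²·σT_eq⁴, so T_eq⁴ = S(1−A)/(4σ).
T_eq = [1.76×10⁴ × 0.59 / (4 × 5.67×10⁻⁸)]^(1/4) = (4.58×10¹⁰)^(1/4) = 463 K.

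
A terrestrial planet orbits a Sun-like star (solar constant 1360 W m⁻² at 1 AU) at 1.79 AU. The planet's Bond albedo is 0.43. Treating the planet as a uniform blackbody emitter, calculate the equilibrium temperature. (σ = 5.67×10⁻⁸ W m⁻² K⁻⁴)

T_eq ≈ 181 K

Flux at 1.79 AU: S = 1360/1.79² = 424 W m⁻².
Energy balance: absorbed = emitted ⇒ πR²·S(1−A) = 4πR²·σT_eq⁴, so T_eq⁴ = S(1−A)/(4σ).
T_eq = [424 × 0.57 / (4 × 5.67×10⁻⁸)]^(1/4) = (1.07×10⁹)^(1/4) = 181 K.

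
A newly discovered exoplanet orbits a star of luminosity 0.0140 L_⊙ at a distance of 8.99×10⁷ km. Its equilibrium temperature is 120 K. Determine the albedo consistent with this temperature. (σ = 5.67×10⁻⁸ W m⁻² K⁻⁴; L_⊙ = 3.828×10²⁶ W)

d = 8.99×10⁷ km = 8.99×10¹⁰ m.
L = 0.0140 × 3.828×10²⁶ = 5.36×10²⁴ W.
Flux: S = L/(4πd²) = 5.36×10²⁴/(4π×(8.99×10¹⁰)²) = 52.8 W m⁻².
From T_eq⁴ = S(1−A)/(4σ): 1−A = 4σT_eq⁴/S.
1−A = 4 × 5.67×10⁻⁸ × (120)⁴ / 52.8 = 0.891.

A ≈ 0.11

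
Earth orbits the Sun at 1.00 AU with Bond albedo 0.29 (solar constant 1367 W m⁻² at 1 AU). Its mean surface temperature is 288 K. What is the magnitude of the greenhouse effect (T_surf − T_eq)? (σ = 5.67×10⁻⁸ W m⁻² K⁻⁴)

ΔT ≈ 32.2 K

S = 1367/1.00² = 1367 W m⁻².
T_eq = [S(1−A)/(4σ)]^(1/4) = [1367×0.71/(4×5.67×10⁻⁸)]^(1/4) = 255.8 K.
ΔT = T_surf − T_eq = 288 − 255.8.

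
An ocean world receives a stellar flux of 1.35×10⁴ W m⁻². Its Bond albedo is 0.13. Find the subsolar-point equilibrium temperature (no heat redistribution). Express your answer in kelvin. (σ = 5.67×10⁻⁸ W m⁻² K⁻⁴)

At the subsolar point the surface absorbs S(1−A) and emits σT⁴ per unit area — no factor of 4, since only the local patch is in balance.
T = [1.35×10⁴ × 0.87 / 5.67×10⁻⁸]^(1/4) = (2.07×10¹¹)^(1/4) = 675 K.

T_ss ≈ 675 K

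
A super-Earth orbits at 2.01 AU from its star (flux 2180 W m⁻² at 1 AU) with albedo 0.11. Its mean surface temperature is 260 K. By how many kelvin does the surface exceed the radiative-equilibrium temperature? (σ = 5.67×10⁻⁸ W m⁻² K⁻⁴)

S = 2180/2.01² = 539.6 W m⁻².
T_eq = [S(1−A)/(4σ)]^(1/4) = [539.6×0.89/(4×5.67×10⁻⁸)]^(1/4) = 214.5 K.
ΔT = T_surf − T_eq = 260 − 214.5.

ΔT ≈ 45.5 K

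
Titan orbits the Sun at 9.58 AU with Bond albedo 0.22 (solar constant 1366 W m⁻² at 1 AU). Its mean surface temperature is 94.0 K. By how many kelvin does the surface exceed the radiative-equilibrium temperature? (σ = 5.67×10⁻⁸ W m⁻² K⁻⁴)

ΔT ≈ 9.4 K

S = 1366/9.58² = 14.88 W m⁻².
T_eq = [S(1−A)/(4σ)]^(1/4) = [14.88×0.78/(4×5.67×10⁻⁸)]^(1/4) = 84.6 K.
ΔT = T_surf − T_eq = 94 − 84.6.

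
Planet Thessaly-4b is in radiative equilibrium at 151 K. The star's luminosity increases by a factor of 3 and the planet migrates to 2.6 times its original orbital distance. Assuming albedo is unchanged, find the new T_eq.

T_eq ∝ L^(1/4) · d^(−1/2).
T′ = 151 × 3^(1/4) / 2.6^(1/2) = 123 K.

T_eq ≈ 123 K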